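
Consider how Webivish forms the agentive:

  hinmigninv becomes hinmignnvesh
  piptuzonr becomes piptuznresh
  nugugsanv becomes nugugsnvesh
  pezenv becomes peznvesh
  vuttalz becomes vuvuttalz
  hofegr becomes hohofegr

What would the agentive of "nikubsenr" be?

nikubsnresh

piptuzonr and hofegr both end in -r yet inflect differently (piptuznresh, hohofegr), so the final letter is not what conditions the rule; the second-to-last letter is.
"nikubsenr" has second-to-last letter 'n'. The stems whose second-to-last letter is 'n' (hinmigninv → hinmignnvesh, nugugsanv → nugugsnvesh, piptuzonr → piptuznresh) delete the last vowel and add -esh.
So nikubsenr → nikubsnresh.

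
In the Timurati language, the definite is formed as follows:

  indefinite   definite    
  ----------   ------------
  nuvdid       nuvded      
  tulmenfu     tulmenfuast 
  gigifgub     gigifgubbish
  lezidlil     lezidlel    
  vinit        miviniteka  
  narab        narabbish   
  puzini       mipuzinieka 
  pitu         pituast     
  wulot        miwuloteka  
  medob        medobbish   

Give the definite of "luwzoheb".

luwzohebbish

gigifgub and tulmenfu both have last vowel 'u' yet inflect differently (gigifgubbish, tulmenfuast), so the last vowel is not what conditions the rule; the final letter is.
"luwzoheb" ends in -b. The stems ending in -b (gigifgub → gigifgubbish, narab → narabbish, medob → medobbish) double the final consonant and add -ish.
The other patterns: stems ending in -u add -ast; stems ending in -i or -t add mi- … -eka around the stem; stems ending in -d or -l change the last vowel to 'e'.
So luwzoheb → luwzohebbish.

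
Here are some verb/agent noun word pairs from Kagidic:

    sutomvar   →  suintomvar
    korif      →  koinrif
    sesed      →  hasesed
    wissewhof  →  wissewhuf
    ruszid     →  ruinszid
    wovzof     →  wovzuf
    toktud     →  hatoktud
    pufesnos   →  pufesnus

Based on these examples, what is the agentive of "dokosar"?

"dokosar" has last vowel 'a'. The one such stem in the data (sutomvar → suintomvar) inserts -in- after the first vowel (as do ruszid, korif), so the same rule applies.
The other patterns: stems whose last vowel is 'o' change the last vowel to 'u'; stems whose last vowel is 'e' or 'u' add the prefix ha-.
So dokosar → doinkosar.

doinkosar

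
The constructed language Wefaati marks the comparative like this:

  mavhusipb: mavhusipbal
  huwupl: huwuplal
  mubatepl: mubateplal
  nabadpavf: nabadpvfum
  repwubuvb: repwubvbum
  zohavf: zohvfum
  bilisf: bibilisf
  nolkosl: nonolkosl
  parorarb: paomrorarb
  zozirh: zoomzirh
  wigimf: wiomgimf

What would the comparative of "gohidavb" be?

mavhusipb and repwubuvb both end in -b yet inflect differently (mavhusipbal, repwubvbum), so the final letter is not what conditions the rule; the second-to-last letter is.
"gohidavb" has second-to-last letter 'v'. The stems whose second-to-last letter is 'v' (nabadpavf → nabadpvfum, repwubuvb → repwubvbum, zohavf → zohvfum) delete the last vowel and add -um.
So gohidavb → gohidvbum.

gohidvbum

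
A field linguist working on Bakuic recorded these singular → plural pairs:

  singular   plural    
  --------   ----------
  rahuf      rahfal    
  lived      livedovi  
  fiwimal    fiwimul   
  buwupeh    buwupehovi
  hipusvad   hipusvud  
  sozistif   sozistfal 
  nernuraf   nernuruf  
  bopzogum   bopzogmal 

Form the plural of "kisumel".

kisumelovi

rahuf and nernuraf both end in -f yet inflect differently (rahfal, nernuruf), so the final letter is not what conditions the rule; the last vowel is.
"kisumel" has last vowel 'e'. The stems whose last vowel is 'e' (lived → livedovi, buwupeh → buwupehovi) add -ovi.
So kisumel → kisumelovi.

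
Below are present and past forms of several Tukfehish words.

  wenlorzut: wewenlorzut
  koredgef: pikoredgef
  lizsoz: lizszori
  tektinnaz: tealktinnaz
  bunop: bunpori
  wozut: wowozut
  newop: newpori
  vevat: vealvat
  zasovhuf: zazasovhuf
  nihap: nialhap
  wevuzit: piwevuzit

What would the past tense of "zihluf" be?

wozut and vevat both end in -t yet inflect differently (wowozut, vealvat), so the final letter is not what conditions the rule; the last vowel is.
"zihluf" has last vowel 'u'. The stems whose last vowel is 'u' (wozut → wowozut, wenlorzut → wewenlorzut, zasovhuf → zazasovhuf) repeat the first consonant+vowel as a prefix.
So zihluf → zizihluf.

zizihluf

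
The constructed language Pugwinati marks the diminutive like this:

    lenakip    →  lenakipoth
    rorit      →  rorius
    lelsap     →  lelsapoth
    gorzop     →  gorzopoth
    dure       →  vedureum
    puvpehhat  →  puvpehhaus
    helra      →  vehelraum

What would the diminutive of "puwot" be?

puwous

lenakip and rorit both have last vowel 'i' yet inflect differently (lenakipoth, rorius), so the last vowel is not what conditions the rule; the final letter is.
"puwot" ends in -t. The stems ending in -t (rorit → rorius, puvpehhat → puvpehhaus) drop the final letter and add -us.
The other patterns: stems ending in -p add -oth; stems ending in -a or -e add ve- … -um around the stem.
So puwot → puwous.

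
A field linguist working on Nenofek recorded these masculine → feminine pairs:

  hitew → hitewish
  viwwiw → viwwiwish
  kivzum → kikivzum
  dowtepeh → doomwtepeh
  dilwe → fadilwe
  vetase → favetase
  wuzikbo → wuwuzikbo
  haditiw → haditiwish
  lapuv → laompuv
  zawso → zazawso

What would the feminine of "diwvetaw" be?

diwvetawish

hitew and vetase both have last vowel 'e' yet inflect differently (hitewish, favetase), so the last vowel is not what conditions the rule; the final letter is.
"diwvetaw" ends in -w. The stems ending in -w (hitew → hitewish, viwwiw → viwwiwish, haditiw → haditiwish) add -ish.
So diwvetaw → diwvetawish.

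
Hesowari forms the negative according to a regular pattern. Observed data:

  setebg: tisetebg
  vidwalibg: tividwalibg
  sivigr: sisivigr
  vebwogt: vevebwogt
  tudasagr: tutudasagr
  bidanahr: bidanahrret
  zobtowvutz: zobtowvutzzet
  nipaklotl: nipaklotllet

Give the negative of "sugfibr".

"sugfibr" has second-to-last letter 'b'. The stems whose second-to-last letter is 'b' (setebg → tisetebg, vidwalibg → tividwalibg) add the prefix ti-.
The other patterns: stems whose second-to-last letter is 'g' repeat the first consonant+vowel as a prefix; stems whose second-to-last letter is 'h' or 't' double the final consonant and add -et.
So sugfibr → tisugfibr.

tisugfibr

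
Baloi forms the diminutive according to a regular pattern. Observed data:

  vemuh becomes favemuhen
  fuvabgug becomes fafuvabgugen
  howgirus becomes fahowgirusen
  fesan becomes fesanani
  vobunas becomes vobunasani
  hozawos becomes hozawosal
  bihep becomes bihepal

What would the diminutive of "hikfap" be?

hikfapani

"hikfap" has last vowel 'a'. The stems whose last vowel is 'a' (fesan → fesanani, vobunas → vobunasani) add -ani.
The other patterns: stems whose last vowel is 'u' add fa- … -en around the stem; stems whose last vowel is 'e' or 'o' add -al.
So hikfap → hikfapani.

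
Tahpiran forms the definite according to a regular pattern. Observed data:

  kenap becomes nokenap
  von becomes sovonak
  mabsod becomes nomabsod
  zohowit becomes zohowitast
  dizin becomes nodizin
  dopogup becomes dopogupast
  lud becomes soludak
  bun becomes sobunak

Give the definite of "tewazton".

tewaztonast

lud and mabsod both end in -d yet inflect differently (soludak, nomabsod), so the final letter is not what conditions the rule; the number of vowels is.
"tewazton" has 3 vowels. The stems with 3 vowels (zohowit → zohowitast, dopogup → dopogupast) add -ast.
The other patterns: stems with 1 vowel add so- … -ak around the stem; stems with 2 vowels add the prefix no-.
So tewazton → tewaztonast.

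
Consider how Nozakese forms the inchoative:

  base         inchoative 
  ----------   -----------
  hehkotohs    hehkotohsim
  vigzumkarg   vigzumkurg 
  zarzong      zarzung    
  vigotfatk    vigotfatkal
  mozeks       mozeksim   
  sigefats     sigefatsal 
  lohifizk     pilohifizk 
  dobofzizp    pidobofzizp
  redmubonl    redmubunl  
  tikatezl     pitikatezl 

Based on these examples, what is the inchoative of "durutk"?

lohifizk and vigotfatk both end in -k yet inflect differently (pilohifizk, vigotfatkal), so the final letter is not what conditions the rule; the second-to-last letter is.
"durutk" has second-to-last letter 't'. The stems whose second-to-last letter is 't' (sigefats → sigefatsal, vigotfatk → vigotfatkal) add -al.
The other patterns: stems whose second-to-last letter is 'z' add the prefix pi-; stems whose second-to-last letter is 'n' or 'r' change the last vowel to 'u'; stems whose second-to-last letter is 'h' or 'k' add -im.
So durutk → durutkal.

durutkal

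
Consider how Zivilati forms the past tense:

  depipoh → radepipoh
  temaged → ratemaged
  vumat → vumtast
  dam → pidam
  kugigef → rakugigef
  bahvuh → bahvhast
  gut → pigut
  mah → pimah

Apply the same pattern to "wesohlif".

rawesohlif

mah and bahvuh both end in -h yet inflect differently (pimah, bahvhast), so the final letter is not what conditions the rule; the number of vowels is.
"wesohlif" has 3 vowels. The stems with 3 vowels (kugigef → rakugigef, depipoh → radepipoh, temaged → ratemaged) add the prefix ra-.
So wesohlif → rawesohlif.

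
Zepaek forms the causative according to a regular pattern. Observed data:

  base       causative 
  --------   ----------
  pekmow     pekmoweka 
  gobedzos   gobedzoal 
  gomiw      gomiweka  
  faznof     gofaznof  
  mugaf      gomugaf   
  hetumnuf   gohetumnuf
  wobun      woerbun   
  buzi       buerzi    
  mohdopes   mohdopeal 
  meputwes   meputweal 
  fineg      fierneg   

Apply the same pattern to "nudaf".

gobedzos and faznof both have last vowel 'o' yet inflect differently (gobedzoal, gofaznof), so the last vowel is not what conditions the rule; the final letter is.
"nudaf" ends in -f. The stems ending in -f (faznof → gofaznof, hetumnuf → gohetumnuf, mugaf → gomugaf) add the prefix go-.
The other patterns: stems ending in -s drop the final letter and add -al; stems ending in -w add -eka; stems ending in -g, -i or -n insert -er- after the first vowel.
So nudaf → gonudaf.

gonudaf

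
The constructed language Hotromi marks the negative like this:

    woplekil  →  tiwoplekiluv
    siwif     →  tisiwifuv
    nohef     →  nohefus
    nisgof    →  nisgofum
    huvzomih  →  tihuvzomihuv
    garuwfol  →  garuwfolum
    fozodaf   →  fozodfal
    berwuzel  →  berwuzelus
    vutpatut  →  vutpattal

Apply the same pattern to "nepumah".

nohef and fozodaf both end in -f yet inflect differently (nohefus, fozodfal), so the final letter is not what conditions the rule; the last vowel is.
"nepumah" has last vowel 'a'. The one such stem in the data (fozodaf → fozodfal) deletes the last vowel and adds -al (as does vutpatut), so the same rule applies.
The other patterns: stems whose last vowel is 'e' add -us; stems whose last vowel is 'o' add -um; stems whose last vowel is 'i' add ti- … -uv around the stem.
So nepumah → nepumhal.

nepumhal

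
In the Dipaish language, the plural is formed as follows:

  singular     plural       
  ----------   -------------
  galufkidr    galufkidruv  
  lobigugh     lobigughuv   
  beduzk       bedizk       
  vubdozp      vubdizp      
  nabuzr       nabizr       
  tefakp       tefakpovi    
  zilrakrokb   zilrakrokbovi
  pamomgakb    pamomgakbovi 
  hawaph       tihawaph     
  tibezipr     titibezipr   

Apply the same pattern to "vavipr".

tivavipr

"vavipr" has second-to-last letter 'p'. The stems whose second-to-last letter is 'p' (hawaph → tihawaph, tibezipr → titibezipr) add the prefix ti-.
So vavipr → tivavipr.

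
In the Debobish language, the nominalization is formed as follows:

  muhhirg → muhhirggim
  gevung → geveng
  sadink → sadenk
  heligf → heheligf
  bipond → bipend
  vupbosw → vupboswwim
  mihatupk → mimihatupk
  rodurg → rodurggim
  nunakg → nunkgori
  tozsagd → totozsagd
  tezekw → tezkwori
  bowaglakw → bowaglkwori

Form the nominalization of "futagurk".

bipond and tozsagd both end in -d yet inflect differently (bipend, totozsagd), so the final letter is not what conditions the rule; the second-to-last letter is.
"futagurk" has second-to-last letter 'r'. The stems whose second-to-last letter is 'r' (muhhirg → muhhirggim, rodurg → rodurggim) double the final consonant and add -im.
So futagurk → futagurkkim.

futagurkkim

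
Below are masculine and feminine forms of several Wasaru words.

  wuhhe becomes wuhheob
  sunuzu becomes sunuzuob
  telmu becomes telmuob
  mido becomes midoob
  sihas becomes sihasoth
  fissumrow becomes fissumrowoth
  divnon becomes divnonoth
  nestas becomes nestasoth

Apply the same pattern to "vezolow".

vezolowoth

mido and fissumrow both have last vowel 'o' yet inflect differently (midoob, fissumrowoth), so the last vowel is not what conditions the rule; whether the stem ends in a vowel or a consonant is.
"vezolow" ends in a consonant. The stems ending in a consonant (sihas → sihasoth, fissumrow → fissumrowoth, divnon → divnonoth) add -oth.
The other pattern: stems ending in a vowel add -ob.
So vezolow → vezolowoth.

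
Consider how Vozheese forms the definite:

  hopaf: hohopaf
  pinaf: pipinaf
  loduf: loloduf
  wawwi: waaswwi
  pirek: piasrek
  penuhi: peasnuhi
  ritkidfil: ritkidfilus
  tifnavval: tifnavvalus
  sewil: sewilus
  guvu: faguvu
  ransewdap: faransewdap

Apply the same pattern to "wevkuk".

wawwi and ritkidfil both have last vowel 'i' yet inflect differently (waaswwi, ritkidfilus), so the last vowel is not what conditions the rule; the final letter is.
"wevkuk" ends in -k. The one such stem in the data (pirek → piasrek) inserts -as- after the first vowel (as do wawwi, penuhi), so the same rule applies.
The other patterns: stems ending in -f repeat the first consonant+vowel as a prefix; stems ending in -l add -us; stems ending in -p or -u add the prefix fa-.
So wevkuk → weasvkuk.

weasvkuk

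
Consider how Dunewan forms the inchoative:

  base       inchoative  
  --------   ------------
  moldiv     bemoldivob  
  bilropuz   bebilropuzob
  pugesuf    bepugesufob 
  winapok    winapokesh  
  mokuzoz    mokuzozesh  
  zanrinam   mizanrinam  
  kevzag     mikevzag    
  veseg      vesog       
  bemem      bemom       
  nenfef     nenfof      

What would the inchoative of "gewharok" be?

bilropuz and mokuzoz both end in -z yet inflect differently (bebilropuzob, mokuzozesh), so the final letter is not what conditions the rule; the last vowel is.
"gewharok" has last vowel 'o'. The stems whose last vowel is 'o' (winapok → winapokesh, mokuzoz → mokuzozesh) add -esh.
The other patterns: stems whose last vowel is 'i' or 'u' add be- … -ob around the stem; stems whose last vowel is 'a' add the prefix mi-; stems whose last vowel is 'e' change the last vowel to 'o'.
So gewharok → gewharokesh.

gewharokesh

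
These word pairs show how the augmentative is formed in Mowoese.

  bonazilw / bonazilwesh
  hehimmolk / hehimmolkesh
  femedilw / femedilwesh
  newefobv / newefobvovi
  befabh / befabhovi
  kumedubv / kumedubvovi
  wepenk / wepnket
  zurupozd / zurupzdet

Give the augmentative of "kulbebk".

hehimmolk and wepenk both end in -k yet inflect differently (hehimmolkesh, wepnket), so the final letter is not what conditions the rule; the second-to-last letter is.
"kulbebk" has second-to-last letter 'b'. The stems whose second-to-last letter is 'b' (newefobv → newefobvovi, befabh → befabhovi, kumedubv → kumedubvovi) add -ovi.
The other patterns: stems whose second-to-last letter is 'l' add -esh; stems whose second-to-last letter is 'n' or 'z' delete the last vowel and add -et.
So kulbebk → kulbebkovi.

kulbebkovi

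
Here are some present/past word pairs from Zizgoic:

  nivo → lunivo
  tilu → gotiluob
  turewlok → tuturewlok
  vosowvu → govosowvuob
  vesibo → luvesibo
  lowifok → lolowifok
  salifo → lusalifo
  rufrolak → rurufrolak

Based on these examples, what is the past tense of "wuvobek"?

wuwuvobek

turewlok and vesibo both have last vowel 'o' yet inflect differently (tuturewlok, luvesibo), so the last vowel is not what conditions the rule; the final letter is.
"wuvobek" ends in -k. The stems ending in -k (turewlok → tuturewlok, rufrolak → rurufrolak, lowifok → lolowifok) repeat the first consonant+vowel as a prefix.
The other patterns: stems ending in -o add the prefix lu-; stems ending in -u add go- … -ob around the stem.
So wuvobek → wuwuvobek.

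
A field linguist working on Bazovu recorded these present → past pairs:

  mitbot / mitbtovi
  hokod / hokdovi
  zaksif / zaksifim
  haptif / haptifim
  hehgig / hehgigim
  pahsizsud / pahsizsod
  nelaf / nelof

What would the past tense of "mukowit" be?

hokod and pahsizsud both end in -d yet inflect differently (hokdovi, pahsizsod), so the final letter is not what conditions the rule; the last vowel is.
"mukowit" has last vowel 'i'. The stems whose last vowel is 'i' (zaksif → zaksifim, haptif → haptifim, hehgig → hehgigim) add -im.
The other patterns: stems whose last vowel is 'o' delete the last vowel and add -ovi; stems whose last vowel is 'a' or 'u' change the last vowel to 'o'.
So mukowit → mukowitim.

mukowitim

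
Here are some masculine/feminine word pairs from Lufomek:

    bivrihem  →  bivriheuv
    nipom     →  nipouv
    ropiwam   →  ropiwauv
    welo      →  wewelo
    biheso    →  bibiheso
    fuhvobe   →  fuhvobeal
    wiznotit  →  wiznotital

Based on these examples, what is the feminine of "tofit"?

tofital

nipom and welo both have last vowel 'o' yet inflect differently (nipouv, wewelo), so the last vowel is not what conditions the rule; the final letter is.
"tofit" ends in -t. The one such stem in the data (wiznotit → wiznotital) adds -al, so the same rule applies.
The other patterns: stems ending in -m drop the final letter and add -uv; stems ending in -o repeat the first consonant+vowel as a prefix.
So tofit → tofital.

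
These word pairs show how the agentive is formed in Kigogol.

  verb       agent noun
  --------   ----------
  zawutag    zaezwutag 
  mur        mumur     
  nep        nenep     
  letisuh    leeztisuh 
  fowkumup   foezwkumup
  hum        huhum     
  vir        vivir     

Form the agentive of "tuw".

tutuw

fowkumup and nep both end in -p yet inflect differently (foezwkumup, nenep), so the final letter is not what conditions the rule; the number of vowels is.
"tuw" has 1 vowel. The stems with 1 vowel (hum → huhum, mur → mumur, vir → vivir) repeat the first consonant+vowel as a prefix.
The other pattern: stems with 3 vowels insert -ez- after the first vowel.
So tuw → tutuw.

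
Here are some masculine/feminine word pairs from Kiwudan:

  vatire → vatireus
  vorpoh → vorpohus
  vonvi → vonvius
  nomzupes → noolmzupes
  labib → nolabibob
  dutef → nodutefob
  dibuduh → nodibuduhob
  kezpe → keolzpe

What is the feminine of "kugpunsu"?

kuolgpunsu

vorpoh and dibuduh both end in -h yet inflect differently (vorpohus, nodibuduhob), so the final letter is not what conditions the rule; the first letter is.
"kugpunsu" begins with k-. The one such stem in the data (kezpe → keolzpe) inserts -ol- after the first vowel (as does nomzupes), so the same rule applies.
The other patterns: stems beginning with v- add -us; stems beginning with d- or l- add no- … -ob around the stem.
So kugpunsu → kuolgpunsu.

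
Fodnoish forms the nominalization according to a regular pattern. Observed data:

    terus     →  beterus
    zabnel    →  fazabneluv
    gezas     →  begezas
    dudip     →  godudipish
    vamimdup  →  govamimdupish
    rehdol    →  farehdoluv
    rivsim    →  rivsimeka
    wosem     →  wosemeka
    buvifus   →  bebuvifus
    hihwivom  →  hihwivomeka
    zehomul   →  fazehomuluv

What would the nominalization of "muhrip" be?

gomuhripish

zehomul and vamimdup both have last vowel 'u' yet inflect differently (fazehomuluv, govamimdupish), so the last vowel is not what conditions the rule; the final letter is.
"muhrip" ends in -p. The stems ending in -p (vamimdup → govamimdupish, dudip → godudipish) add go- … -ish around the stem.
The other patterns: stems ending in -l add fa- … -uv around the stem; stems ending in -m add -eka; stems ending in -s add the prefix be-.
So muhrip → gomuhripish.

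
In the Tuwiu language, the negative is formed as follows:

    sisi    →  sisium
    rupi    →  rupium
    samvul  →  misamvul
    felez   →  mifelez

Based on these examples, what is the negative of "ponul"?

sisi and samvul both begin with s- yet inflect differently (sisium, misamvul), so the first letter is not what conditions the rule; whether the stem ends in a vowel or a consonant is.
"ponul" ends in a consonant. The stems ending in a consonant (samvul → misamvul, felez → mifelez) add the prefix mi-.
The other pattern: stems ending in a vowel add -um.
So ponul → miponul.

miponul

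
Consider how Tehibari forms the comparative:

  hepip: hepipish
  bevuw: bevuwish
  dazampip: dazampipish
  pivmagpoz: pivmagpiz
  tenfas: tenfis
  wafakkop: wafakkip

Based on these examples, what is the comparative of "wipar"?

"wipar" has last vowel 'a'. The one such stem in the data (tenfas → tenfis) changes the last vowel to 'i' (as do pivmagpoz, wafakkop), so the same rule applies.
So wipar → wipir.

wipir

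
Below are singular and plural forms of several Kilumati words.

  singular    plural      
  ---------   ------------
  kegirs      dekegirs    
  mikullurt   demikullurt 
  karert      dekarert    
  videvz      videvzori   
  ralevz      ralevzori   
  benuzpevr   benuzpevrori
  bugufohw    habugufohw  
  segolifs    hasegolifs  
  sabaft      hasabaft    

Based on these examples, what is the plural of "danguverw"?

dedanguverw

kegirs and segolifs both end in -s yet inflect differently (dekegirs, hasegolifs), so the final letter is not what conditions the rule; the second-to-last letter is.
"danguverw" has second-to-last letter 'r'. The stems whose second-to-last letter is 'r' (kegirs → dekegirs, mikullurt → demikullurt, karert → dekarert) add the prefix de-.
The other patterns: stems whose second-to-last letter is 'v' add -ori; stems whose second-to-last letter is 'f' or 'h' add the prefix ha-.
So danguverw → dedanguverw.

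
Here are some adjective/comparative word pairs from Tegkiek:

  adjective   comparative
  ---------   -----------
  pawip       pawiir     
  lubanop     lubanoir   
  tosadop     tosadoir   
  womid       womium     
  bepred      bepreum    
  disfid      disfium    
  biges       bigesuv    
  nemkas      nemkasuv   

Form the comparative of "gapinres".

pawip and womid both have last vowel 'i' yet inflect differently (pawiir, womium), so the last vowel is not what conditions the rule; the final letter is.
"gapinres" ends in -s. The stems ending in -s (biges → bigesuv, nemkas → nemkasuv) add -uv.
The other patterns: stems ending in -p drop the final letter and add -ir; stems ending in -d drop the final letter and add -um.
So gapinres → gapinresuv.

gapinresuv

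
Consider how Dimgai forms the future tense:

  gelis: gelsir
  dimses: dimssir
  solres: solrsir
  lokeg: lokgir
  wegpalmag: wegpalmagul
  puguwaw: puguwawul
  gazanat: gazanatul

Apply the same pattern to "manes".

mansir

lokeg and wegpalmag both end in -g yet inflect differently (lokgir, wegpalmagul), so the final letter is not what conditions the rule; the number of vowels is.
"manes" has 2 vowels. The stems with 2 vowels (gelis → gelsir, dimses → dimssir, solres → solrsir) delete the last vowel and add -ir.
So manes → mansir.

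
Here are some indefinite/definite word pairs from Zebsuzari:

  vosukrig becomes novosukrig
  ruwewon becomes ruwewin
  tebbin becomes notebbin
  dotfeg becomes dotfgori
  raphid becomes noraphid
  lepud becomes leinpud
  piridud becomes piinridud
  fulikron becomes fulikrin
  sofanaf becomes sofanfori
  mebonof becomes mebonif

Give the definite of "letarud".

raphid and lepud both end in -d yet inflect differently (noraphid, leinpud), so the final letter is not what conditions the rule; the last vowel is.
"letarud" has last vowel 'u'. The stems whose last vowel is 'u' (lepud → leinpud, piridud → piinridud) insert -in- after the first vowel.
So letarud → leintarud.

leintarud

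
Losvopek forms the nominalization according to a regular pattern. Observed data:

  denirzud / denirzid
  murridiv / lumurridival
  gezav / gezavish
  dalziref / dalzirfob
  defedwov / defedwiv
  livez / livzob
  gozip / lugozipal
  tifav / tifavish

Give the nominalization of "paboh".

pabih

defedwov and gezav both end in -v yet inflect differently (defedwiv, gezavish), so the final letter is not what conditions the rule; the last vowel is.
"paboh" has last vowel 'o'. The one such stem in the data (defedwov → defedwiv) changes the last vowel to 'i' (as does denirzud), so the same rule applies.
The other patterns: stems whose last vowel is 'a' add -ish; stems whose last vowel is 'i' add lu- … -al around the stem; stems whose last vowel is 'e' delete the last vowel and add -ob.
So paboh → pabih.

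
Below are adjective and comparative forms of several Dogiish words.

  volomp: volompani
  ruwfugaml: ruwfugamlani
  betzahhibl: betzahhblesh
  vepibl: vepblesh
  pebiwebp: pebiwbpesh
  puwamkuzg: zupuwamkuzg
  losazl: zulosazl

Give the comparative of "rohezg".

zurohezg

ruwfugaml and betzahhibl both end in -l yet inflect differently (ruwfugamlani, betzahhblesh), so the final letter is not what conditions the rule; the second-to-last letter is.
"rohezg" has second-to-last letter 'z'. The stems whose second-to-last letter is 'z' (puwamkuzg → zupuwamkuzg, losazl → zulosazl) add the prefix zu-.
So rohezg → zurohezg.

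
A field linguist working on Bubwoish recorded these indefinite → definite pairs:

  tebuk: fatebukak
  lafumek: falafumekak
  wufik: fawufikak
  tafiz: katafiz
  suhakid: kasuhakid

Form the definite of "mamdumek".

famamdumekak

wufik and tafiz both have last vowel 'i' yet inflect differently (fawufikak, katafiz), so the last vowel is not what conditions the rule; the final letter is.
"mamdumek" ends in -k. The stems ending in -k (lafumek → falafumekak, tebuk → fatebukak, wufik → fawufikak) add fa- … -ak around the stem.
The other pattern: stems ending in -d or -z add the prefix ka-.
So mamdumek → famamdumekak.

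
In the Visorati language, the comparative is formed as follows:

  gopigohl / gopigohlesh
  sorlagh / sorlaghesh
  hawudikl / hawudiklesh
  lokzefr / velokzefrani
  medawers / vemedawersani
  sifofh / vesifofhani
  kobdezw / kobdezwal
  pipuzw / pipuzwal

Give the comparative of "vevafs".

sifofh and sorlagh both end in -h yet inflect differently (vesifofhani, sorlaghesh), so the final letter is not what conditions the rule; the second-to-last letter is.
"vevafs" has second-to-last letter 'f'. The stems whose second-to-last letter is 'f' (lokzefr → velokzefrani, sifofh → vesifofhani) add ve- … -ani around the stem.
The other patterns: stems whose second-to-last letter is 'z' add -al; stems whose second-to-last letter is 'g', 'h' or 'k' add -esh.
So vevafs → vevevafsani.

vevevafsani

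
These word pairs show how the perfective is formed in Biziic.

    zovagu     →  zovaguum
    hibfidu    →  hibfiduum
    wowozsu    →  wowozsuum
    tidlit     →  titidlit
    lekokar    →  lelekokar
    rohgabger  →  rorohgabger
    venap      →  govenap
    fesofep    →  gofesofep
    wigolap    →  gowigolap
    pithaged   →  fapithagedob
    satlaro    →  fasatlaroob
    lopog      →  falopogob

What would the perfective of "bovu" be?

lekokar and venap both have last vowel 'a' yet inflect differently (lelekokar, govenap), so the last vowel is not what conditions the rule; the final letter is.
"bovu" ends in -u. The stems ending in -u (zovagu → zovaguum, hibfidu → hibfiduum, wowozsu → wowozsuum) add -um.
So bovu → bovuum.

bovuum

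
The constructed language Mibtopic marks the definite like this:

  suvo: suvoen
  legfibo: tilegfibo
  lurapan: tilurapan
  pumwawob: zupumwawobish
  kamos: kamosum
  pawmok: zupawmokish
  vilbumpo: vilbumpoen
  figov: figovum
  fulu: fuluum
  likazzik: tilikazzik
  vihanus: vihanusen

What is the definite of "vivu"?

vilbumpo and legfibo both end in -o yet inflect differently (vilbumpoen, tilegfibo), so the final letter is not what conditions the rule; the first letter is.
"vivu" begins with v-. The stems beginning with v- (vilbumpo → vilbumpoen, vihanus → vihanusen) add -en.
The other patterns: stems beginning with p- add zu- … -ish around the stem; stems beginning with l- add the prefix ti-; stems beginning with f- or k- add -um.
So vivu → vivuen.

vivuen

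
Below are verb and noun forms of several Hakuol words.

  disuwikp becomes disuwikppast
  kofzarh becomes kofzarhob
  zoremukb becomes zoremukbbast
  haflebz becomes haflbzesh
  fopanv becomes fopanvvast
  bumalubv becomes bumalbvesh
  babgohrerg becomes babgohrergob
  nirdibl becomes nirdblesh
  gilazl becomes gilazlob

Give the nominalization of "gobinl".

gobinllast

fopanv and bumalubv both end in -v yet inflect differently (fopanvvast, bumalbvesh), so the final letter is not what conditions the rule; the second-to-last letter is.
"gobinl" has second-to-last letter 'n'. The one such stem in the data (fopanv → fopanvvast) doubles the final consonant and adds -ast (as do zoremukb, disuwikp), so the same rule applies.
The other patterns: stems whose second-to-last letter is 'b' delete the last vowel and add -esh; stems whose second-to-last letter is 'r' or 'z' add -ob.
So gobinl → gobinllast.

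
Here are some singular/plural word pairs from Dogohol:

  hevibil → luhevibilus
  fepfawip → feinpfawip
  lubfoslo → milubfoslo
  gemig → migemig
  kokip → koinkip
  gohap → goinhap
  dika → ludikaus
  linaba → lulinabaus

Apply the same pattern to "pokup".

poinkup

gemig and fepfawip both have last vowel 'i' yet inflect differently (migemig, feinpfawip), so the last vowel is not what conditions the rule; the final letter is.
"pokup" ends in -p. The stems ending in -p (gohap → goinhap, fepfawip → feinpfawip, kokip → koinkip) insert -in- after the first vowel.
The other patterns: stems ending in -g or -o add the prefix mi-; stems ending in -a or -l add lu- … -us around the stem.
So pokup → poinkup.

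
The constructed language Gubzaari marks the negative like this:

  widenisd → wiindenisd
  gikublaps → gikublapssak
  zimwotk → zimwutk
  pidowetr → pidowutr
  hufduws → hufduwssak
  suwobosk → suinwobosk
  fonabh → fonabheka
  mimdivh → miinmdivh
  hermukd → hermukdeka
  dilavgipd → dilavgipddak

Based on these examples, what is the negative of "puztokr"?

puztokreka

"puztokr" has second-to-last letter 'k'. The one such stem in the data (hermukd → hermukdeka) adds -eka, so the same rule applies.
So puztokr → puztokreka.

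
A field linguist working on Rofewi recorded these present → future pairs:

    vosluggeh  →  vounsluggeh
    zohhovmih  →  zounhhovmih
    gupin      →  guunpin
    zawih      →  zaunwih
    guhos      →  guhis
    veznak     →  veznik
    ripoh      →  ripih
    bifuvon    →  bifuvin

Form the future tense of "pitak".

vosluggeh and ripoh both end in -h yet inflect differently (vounsluggeh, ripih), so the final letter is not what conditions the rule; the last vowel is.
"pitak" has last vowel 'a'. The one such stem in the data (veznak → veznik) changes the last vowel to 'i' (as do guhos, ripoh), so the same rule applies.
So pitak → pitik.

pitik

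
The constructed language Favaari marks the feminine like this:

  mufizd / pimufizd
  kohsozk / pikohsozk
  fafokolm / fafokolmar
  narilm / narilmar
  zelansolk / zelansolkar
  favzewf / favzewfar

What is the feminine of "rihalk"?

kohsozk and zelansolk both end in -k yet inflect differently (pikohsozk, zelansolkar), so the final letter is not what conditions the rule; the second-to-last letter is.
"rihalk" has second-to-last letter 'l'. The stems whose second-to-last letter is 'l' (fafokolm → fafokolmar, narilm → narilmar, zelansolk → zelansolkar) add -ar.
So rihalk → rihalkar.

rihalkar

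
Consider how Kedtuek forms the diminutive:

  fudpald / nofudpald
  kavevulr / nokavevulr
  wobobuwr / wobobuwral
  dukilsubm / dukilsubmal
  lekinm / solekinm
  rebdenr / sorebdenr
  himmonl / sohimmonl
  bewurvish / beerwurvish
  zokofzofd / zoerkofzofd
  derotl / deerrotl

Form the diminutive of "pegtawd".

kavevulr and wobobuwr both end in -r yet inflect differently (nokavevulr, wobobuwral), so the final letter is not what conditions the rule; the second-to-last letter is.
"pegtawd" has second-to-last letter 'w'. The one such stem in the data (wobobuwr → wobobuwral) adds -al, so the same rule applies.
So pegtawd → pegtawdal.

pegtawdal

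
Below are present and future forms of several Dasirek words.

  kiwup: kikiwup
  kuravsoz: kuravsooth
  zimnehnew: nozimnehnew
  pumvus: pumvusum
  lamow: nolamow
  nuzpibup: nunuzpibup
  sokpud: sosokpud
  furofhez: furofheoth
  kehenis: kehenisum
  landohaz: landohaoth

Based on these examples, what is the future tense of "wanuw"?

furofhez and zimnehnew both have last vowel 'e' yet inflect differently (furofheoth, nozimnehnew), so the last vowel is not what conditions the rule; the final letter is.
"wanuw" ends in -w. The stems ending in -w (zimnehnew → nozimnehnew, lamow → nolamow) add the prefix no-.
The other patterns: stems ending in -z drop the final letter and add -oth; stems ending in -s add -um; stems ending in -d or -p repeat the first consonant+vowel as a prefix.
So wanuw → nowanuw.

nowanuw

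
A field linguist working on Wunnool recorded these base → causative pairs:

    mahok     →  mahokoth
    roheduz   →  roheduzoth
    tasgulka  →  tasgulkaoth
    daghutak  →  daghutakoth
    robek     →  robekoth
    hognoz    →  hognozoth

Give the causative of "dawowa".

Every pair shown (mahok → mahokoth, roheduz → roheduzoth, tasgulka → tasgulkaoth, …) follows the same rule: add -oth.
So dawowa → dawowaoth.

dawowaoth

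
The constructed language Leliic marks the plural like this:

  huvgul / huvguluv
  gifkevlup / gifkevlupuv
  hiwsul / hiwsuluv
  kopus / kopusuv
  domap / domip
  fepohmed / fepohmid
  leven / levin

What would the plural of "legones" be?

"legones" has last vowel 'e'. The stems whose last vowel is 'e' (fepohmed → fepohmid, leven → levin) change the last vowel to 'i'.
The other pattern: stems whose last vowel is 'u' add -uv.
So legones → legonis.

legonis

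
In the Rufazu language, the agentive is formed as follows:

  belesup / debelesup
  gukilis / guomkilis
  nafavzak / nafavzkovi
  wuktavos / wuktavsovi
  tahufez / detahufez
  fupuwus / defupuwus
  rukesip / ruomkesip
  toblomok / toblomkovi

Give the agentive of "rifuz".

derifuz

"rifuz" has last vowel 'u'. The stems whose last vowel is 'u' (belesup → debelesup, fupuwus → defupuwus) add the prefix de-.
So rifuz → derifuz.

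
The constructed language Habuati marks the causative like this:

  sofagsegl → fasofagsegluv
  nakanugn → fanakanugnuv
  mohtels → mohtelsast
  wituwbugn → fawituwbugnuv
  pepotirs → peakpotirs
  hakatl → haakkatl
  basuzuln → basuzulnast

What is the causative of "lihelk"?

"lihelk" has second-to-last letter 'l'. The stems whose second-to-last letter is 'l' (basuzuln → basuzulnast, mohtels → mohtelsast) add -ast.
The other patterns: stems whose second-to-last letter is 'g' add fa- … -uv around the stem; stems whose second-to-last letter is 'r' or 't' insert -ak- after the first vowel.
So lihelk → lihelkast.

lihelkast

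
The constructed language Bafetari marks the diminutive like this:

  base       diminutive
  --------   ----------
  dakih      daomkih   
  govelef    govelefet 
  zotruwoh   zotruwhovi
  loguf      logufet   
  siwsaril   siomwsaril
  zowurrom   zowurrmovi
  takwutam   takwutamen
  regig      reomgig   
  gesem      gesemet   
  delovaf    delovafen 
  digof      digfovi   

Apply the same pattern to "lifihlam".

"lifihlam" has last vowel 'a'. The stems whose last vowel is 'a' (delovaf → delovafen, takwutam → takwutamen) add -en.
The other patterns: stems whose last vowel is 'o' delete the last vowel and add -ovi; stems whose last vowel is 'i' insert -om- after the first vowel; stems whose last vowel is 'e' or 'u' add -et.
So lifihlam → lifihlamen.

lifihlamen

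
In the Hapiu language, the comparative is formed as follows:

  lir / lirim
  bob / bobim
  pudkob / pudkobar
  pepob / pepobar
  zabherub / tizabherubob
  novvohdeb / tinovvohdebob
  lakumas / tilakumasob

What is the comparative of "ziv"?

zivim

bob and pudkob both end in -b yet inflect differently (bobim, pudkobar), so the final letter is not what conditions the rule; the number of vowels is.
"ziv" has 1 vowel. The stems with 1 vowel (lir → lirim, bob → bobim) add -im.
So ziv → zivim.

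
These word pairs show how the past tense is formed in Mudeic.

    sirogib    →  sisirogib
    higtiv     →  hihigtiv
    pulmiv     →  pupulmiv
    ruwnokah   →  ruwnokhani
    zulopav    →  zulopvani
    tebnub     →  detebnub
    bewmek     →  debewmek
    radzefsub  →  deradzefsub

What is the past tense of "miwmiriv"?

higtiv and zulopav both end in -v yet inflect differently (hihigtiv, zulopvani), so the final letter is not what conditions the rule; the last vowel is.
"miwmiriv" has last vowel 'i'. The stems whose last vowel is 'i' (sirogib → sisirogib, higtiv → hihigtiv, pulmiv → pupulmiv) repeat the first consonant+vowel as a prefix.
So miwmiriv → mimiwmiriv.

mimiwmiriv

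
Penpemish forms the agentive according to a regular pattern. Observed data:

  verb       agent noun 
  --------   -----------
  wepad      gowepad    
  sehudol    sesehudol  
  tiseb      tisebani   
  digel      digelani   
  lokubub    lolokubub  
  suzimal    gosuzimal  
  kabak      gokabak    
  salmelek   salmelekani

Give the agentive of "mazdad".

salmelek and kabak both end in -k yet inflect differently (salmelekani, gokabak), so the final letter is not what conditions the rule; the last vowel is.
"mazdad" has last vowel 'a'. The stems whose last vowel is 'a' (kabak → gokabak, wepad → gowepad, suzimal → gosuzimal) add the prefix go-.
So mazdad → gomazdad.

gomazdad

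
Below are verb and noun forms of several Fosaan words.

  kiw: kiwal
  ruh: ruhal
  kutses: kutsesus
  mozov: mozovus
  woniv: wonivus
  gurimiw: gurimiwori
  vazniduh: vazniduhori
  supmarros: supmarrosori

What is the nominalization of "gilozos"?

kiw and gurimiw both end in -w yet inflect differently (kiwal, gurimiwori), so the final letter is not what conditions the rule; the number of vowels is.
"gilozos" has 3 vowels. The stems with 3 vowels (gurimiw → gurimiwori, vazniduh → vazniduhori, supmarros → supmarrosori) add -ori.
The other patterns: stems with 1 vowel add -al; stems with 2 vowels add -us.
So gilozos → gilozosori.

gilozosori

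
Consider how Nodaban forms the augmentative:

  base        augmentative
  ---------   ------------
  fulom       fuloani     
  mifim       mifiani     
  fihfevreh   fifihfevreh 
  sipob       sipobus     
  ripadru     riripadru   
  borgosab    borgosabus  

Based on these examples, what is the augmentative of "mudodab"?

"mudodab" ends in -b. The stems ending in -b (borgosab → borgosabus, sipob → sipobus) add -us.
So mudodab → mudodabus.

mudodabus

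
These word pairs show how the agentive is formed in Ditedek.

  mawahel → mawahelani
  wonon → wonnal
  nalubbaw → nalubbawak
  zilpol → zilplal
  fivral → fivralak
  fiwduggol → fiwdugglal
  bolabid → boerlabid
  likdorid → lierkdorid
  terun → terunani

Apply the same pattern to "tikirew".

tikirewani

fivral and fiwduggol both end in -l yet inflect differently (fivralak, fiwdugglal), so the final letter is not what conditions the rule; the last vowel is.
"tikirew" has last vowel 'e'. The one such stem in the data (mawahel → mawahelani) adds -ani, so the same rule applies.
So tikirew → tikirewani.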